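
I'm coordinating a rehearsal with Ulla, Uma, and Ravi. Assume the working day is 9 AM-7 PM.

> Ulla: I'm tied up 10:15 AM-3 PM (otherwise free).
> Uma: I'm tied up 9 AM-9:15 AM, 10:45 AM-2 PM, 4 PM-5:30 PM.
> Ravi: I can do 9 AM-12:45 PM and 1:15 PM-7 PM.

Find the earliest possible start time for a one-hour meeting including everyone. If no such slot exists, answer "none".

Ulla free: 09:00-10:15, 15:00-19:00 (invert busy blocks within the working day).
Uma free: 09:15-10:45, 14:00-16:00, 17:30-19:00 (invert busy blocks within the working day).
Ravi free: 09:00-12:45, 13:15-19:00.
Ulla ∩ Uma: 09:15-10:15, 15:00-16:00, 17:30-19:00.
Ulla ∩ Uma ∩ Ravi: 09:15-10:15, 15:00-16:00, 17:30-19:00.
The first common window of at least 60 minutes is 09:15-10:15, so the earliest start is 09:15.

09:15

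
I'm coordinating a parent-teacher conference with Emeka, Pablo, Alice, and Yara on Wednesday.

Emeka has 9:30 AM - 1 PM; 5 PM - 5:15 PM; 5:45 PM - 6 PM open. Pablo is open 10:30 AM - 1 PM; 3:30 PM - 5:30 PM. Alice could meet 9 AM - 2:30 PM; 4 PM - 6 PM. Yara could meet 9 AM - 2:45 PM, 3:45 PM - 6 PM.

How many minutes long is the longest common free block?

150

Emeka ∩ Pablo: 10:30-13:00, 17:00-17:15.
Emeka ∩ Pablo ∩ Alice: 10:30-13:00, 17:00-17:15.
Emeka ∩ Pablo ∩ Alice ∩ Yara: 10:30-13:00, 17:00-17:15.
Those are the intersection windows.
The longest is 10:30-13:00 at 150 minutes.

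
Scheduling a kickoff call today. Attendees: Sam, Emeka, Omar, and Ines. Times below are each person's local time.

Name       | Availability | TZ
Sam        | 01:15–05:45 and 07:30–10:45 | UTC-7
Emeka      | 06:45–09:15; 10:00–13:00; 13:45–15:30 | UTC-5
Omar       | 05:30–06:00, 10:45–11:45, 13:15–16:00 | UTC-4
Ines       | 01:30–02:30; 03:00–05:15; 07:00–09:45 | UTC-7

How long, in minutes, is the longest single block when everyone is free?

45

Sam in UTC: 08:15-12:45, 14:30-17:45 (add 7h to convert from UTC-7).
Emeka in UTC: 11:45-14:15, 15:00-18:00, 18:45-20:30 (add 5h to convert from UTC-5).
Omar in UTC: 09:30-10:00, 14:45-15:45, 17:15-20:00 (add 4h to convert from UTC-4).
Ines in UTC: 08:30-09:30, 10:00-12:15, 14:00-16:45 (add 7h to convert from UTC-7).
Sam ∩ Emeka: 11:45-12:45, 15:00-17:45.
Sam ∩ Emeka ∩ Omar: 15:00-15:45, 17:15-17:45.
Sam ∩ Emeka ∩ Omar ∩ Ines: 15:00-15:45.
The longest is 15:00-15:45 at 45 minutes.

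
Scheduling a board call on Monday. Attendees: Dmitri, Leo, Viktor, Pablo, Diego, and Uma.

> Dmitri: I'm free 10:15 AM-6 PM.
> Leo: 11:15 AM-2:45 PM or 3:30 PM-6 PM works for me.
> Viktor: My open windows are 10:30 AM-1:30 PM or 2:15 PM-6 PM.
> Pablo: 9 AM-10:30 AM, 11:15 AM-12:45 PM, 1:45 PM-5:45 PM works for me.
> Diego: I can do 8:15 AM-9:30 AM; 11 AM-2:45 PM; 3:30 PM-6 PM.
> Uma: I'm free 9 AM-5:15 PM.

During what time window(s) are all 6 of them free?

11:15-12:45, 14:15-14:45, 15:30-17:15

Dmitri ∩ Leo: 11:15-14:45, 15:30-18:00.
Dmitri ∩ Leo ∩ Viktor: 11:15-13:30, 14:15-14:45, 15:30-18:00.
Dmitri ∩ Leo ∩ Viktor ∩ Pablo: 11:15-12:45, 14:15-14:45, 15:30-17:45.
Dmitri ∩ Leo ∩ Viktor ∩ Pablo ∩ Diego: 11:15-12:45, 14:15-14:45, 15:30-17:45.
Dmitri ∩ Leo ∩ Viktor ∩ Pablo ∩ Diego ∩ Uma: 11:15-12:45, 14:15-14:45, 15:30-17:15.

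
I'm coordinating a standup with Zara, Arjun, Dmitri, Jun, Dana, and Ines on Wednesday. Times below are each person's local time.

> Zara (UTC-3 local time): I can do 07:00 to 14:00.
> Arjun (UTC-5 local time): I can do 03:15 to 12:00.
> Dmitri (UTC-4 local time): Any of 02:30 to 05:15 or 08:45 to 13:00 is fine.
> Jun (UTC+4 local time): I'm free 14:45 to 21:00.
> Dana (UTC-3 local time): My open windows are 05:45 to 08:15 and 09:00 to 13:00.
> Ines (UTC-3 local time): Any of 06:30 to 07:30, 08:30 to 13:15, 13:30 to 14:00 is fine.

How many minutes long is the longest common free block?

Zara in UTC: 10:00-17:00 (add 3h to convert from UTC-3).
Arjun in UTC: 08:15-17:00 (add 5h to convert from UTC-5).
Dmitri in UTC: 06:30-09:15, 12:45-17:00 (add 4h to convert from UTC-4).
Jun in UTC: 10:45-17:00 (subtract 4h to convert from UTC+4).
Dana in UTC: 08:45-11:15, 12:00-16:00 (add 3h to convert from UTC-3).
Ines in UTC: 09:30-10:30, 11:30-16:15, 16:30-17:00 (add 3h to convert from UTC-3).
Zara ∩ Arjun: 10:00-17:00.
Zara ∩ Arjun ∩ Dmitri: 12:45-17:00.
Zara ∩ Arjun ∩ Dmitri ∩ Jun: 12:45-17:00.
Zara ∩ Arjun ∩ Dmitri ∩ Jun ∩ Dana: 12:45-16:00.
Zara ∩ Arjun ∩ Dmitri ∩ Jun ∩ Dana ∩ Ines: 12:45-16:00.
The longest is 12:45-16:00 at 195 minutes.

195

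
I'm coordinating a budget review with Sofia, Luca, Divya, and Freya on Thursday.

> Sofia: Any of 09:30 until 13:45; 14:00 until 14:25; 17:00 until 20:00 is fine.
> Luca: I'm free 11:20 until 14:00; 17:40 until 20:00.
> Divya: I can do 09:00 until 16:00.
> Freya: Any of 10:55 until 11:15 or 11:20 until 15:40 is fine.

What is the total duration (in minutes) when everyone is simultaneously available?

145

Sofia ∩ Luca: 11:20-13:45, 17:40-20:00.
Sofia ∩ Luca ∩ Divya: 11:20-13:45.
Sofia ∩ Luca ∩ Divya ∩ Freya: 11:20-13:45.
That's a single block of 145 minutes.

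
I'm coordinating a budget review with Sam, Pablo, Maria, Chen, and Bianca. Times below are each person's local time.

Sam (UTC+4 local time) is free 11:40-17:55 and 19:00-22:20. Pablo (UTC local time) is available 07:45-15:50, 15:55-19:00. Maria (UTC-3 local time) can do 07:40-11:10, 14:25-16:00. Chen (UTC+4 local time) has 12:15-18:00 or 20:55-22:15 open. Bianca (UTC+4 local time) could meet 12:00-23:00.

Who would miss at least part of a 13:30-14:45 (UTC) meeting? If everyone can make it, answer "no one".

Chen, Maria, Sam

Sam in UTC: 07:40-13:55, 15:00-18:20 (subtract 4h to convert from UTC+4).
Pablo in UTC: 07:45-15:50, 15:55-19:00.
Maria in UTC: 10:40-14:10, 17:25-19:00 (add 3h to convert from UTC-3).
Chen in UTC: 08:15-14:00, 16:55-18:15 (subtract 4h to convert from UTC+4).
Bianca in UTC: 08:00-19:00 (subtract 4h to convert from UTC+4).
Sam: not fully free for 13:30-14:45. Pablo: free for 13:30-14:45. Maria: not fully free for 13:30-14:45. Chen: not fully free for 13:30-14:45. Bianca: free for 13:30-14:45.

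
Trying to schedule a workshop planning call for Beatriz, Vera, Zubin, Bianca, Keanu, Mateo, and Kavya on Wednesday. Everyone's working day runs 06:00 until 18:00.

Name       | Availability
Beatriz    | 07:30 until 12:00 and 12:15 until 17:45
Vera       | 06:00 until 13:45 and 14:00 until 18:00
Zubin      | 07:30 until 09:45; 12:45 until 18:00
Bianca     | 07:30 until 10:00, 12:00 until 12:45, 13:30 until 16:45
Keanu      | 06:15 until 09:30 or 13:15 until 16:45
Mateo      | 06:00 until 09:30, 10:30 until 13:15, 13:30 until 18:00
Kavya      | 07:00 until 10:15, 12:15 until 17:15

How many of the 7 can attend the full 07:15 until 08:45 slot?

4

Vera, Keanu, Mateo, and Kavya can make the full 07:15-08:45 slot — that's 4.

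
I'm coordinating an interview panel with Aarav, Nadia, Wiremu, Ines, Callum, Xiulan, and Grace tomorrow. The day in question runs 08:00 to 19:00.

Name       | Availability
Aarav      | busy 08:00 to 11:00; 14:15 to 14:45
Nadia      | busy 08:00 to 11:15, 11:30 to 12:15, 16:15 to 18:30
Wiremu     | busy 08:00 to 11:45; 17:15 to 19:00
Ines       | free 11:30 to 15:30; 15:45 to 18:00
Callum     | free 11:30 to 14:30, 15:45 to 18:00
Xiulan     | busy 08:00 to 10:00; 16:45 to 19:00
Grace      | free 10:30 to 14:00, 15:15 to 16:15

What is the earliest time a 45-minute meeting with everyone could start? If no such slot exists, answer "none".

Aarav free: 11:00-14:15, 14:45-19:00 (invert busy blocks within the working day).
Nadia free: 11:15-11:30, 12:15-16:15, 18:30-19:00 (invert busy blocks within the working day).
Wiremu free: 11:45-17:15 (invert busy blocks within the working day).
Ines free: 11:30-15:30, 15:45-18:00.
Callum free: 11:30-14:30, 15:45-18:00.
Xiulan free: 10:00-16:45 (invert busy blocks within the working day).
Grace free: 10:30-14:00, 15:15-16:15.
Aarav ∩ Nadia: 11:15-11:30, 12:15-14:15, 14:45-16:15, 18:30-19:00.
Aarav ∩ Nadia ∩ Wiremu: 12:15-14:15, 14:45-16:15.
Aarav ∩ Nadia ∩ Wiremu ∩ Ines: 12:15-14:15, 14:45-15:30, 15:45-16:15.
Aarav ∩ Nadia ∩ Wiremu ∩ Ines ∩ Callum: 12:15-14:15, 15:45-16:15.
Aarav ∩ Nadia ∩ Wiremu ∩ Ines ∩ Callum ∩ Xiulan: 12:15-14:15, 15:45-16:15.
Aarav ∩ Nadia ∩ Wiremu ∩ Ines ∩ Callum ∩ Xiulan ∩ Grace: 12:15-14:00, 15:45-16:15.
The first common window of at least 45 minutes is 12:15-14:00, so the earliest start is 12:15.

12:15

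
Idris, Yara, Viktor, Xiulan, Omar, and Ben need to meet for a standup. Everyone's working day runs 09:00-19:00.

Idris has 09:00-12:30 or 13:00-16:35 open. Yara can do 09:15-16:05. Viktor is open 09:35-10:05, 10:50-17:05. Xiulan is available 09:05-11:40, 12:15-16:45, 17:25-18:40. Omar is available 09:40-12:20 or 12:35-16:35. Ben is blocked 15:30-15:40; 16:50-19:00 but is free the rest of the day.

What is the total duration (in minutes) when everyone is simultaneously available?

Idris free: 09:00-12:30, 13:00-16:35.
Yara free: 09:15-16:05.
Viktor free: 09:35-10:05, 10:50-17:05.
Xiulan free: 09:05-11:40, 12:15-16:45, 17:25-18:40.
Omar free: 09:40-12:20, 12:35-16:35.
Ben free: 09:00-15:30, 15:40-16:50 (invert busy blocks within the working day).
Idris ∩ Yara: 09:15-12:30, 13:00-16:05.
Idris ∩ Yara ∩ Viktor: 09:35-10:05, 10:50-12:30, 13:00-16:05.
Idris ∩ Yara ∩ Viktor ∩ Xiulan: 09:35-10:05, 10:50-11:40, 12:15-12:30, 13:00-16:05.
Idris ∩ Yara ∩ Viktor ∩ Xiulan ∩ Omar: 09:40-10:05, 10:50-11:40, 12:15-12:20, 13:00-16:05.
Idris ∩ Yara ∩ Viktor ∩ Xiulan ∩ Omar ∩ Ben: 09:40-10:05, 10:50-11:40, 12:15-12:20, 13:00-15:30, 15:40-16:05.
Summing the common windows: 25 + 50 + 5 + 150 + 25 = 255 minutes.

255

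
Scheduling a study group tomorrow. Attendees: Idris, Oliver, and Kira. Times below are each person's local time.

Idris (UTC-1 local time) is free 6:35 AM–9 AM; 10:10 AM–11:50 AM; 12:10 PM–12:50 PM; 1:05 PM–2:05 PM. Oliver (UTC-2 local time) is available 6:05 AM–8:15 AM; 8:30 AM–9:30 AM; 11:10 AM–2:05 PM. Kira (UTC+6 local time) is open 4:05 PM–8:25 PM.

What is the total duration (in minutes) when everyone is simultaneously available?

Idris in UTC: 07:35-10:00, 11:10-12:50, 13:10-13:50, 14:05-15:05 (add 1h to convert from UTC-1).
Oliver in UTC: 08:05-10:15, 10:30-11:30, 13:10-16:05 (add 2h to convert from UTC-2).
Kira in UTC: 10:05-14:25 (subtract 6h to convert from UTC+6).
Idris ∩ Oliver: 08:05-10:00, 11:10-11:30, 13:10-13:50, 14:05-15:05.
Idris ∩ Oliver ∩ Kira: 11:10-11:30, 13:10-13:50, 14:05-14:25.
So the common availability across everyone is 11:10-11:30, 13:10-13:50, 14:05-14:25.
Summing the common windows: 20 + 40 + 20 = 80 minutes.

80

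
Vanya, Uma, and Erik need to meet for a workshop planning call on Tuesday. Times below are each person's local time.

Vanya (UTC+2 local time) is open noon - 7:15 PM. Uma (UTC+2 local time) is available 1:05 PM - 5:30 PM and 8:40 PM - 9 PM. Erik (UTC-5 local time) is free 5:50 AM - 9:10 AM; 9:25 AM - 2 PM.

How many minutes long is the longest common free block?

Vanya in UTC: 10:00-17:15 (subtract 2h to convert from UTC+2).
Uma in UTC: 11:05-15:30, 18:40-19:00 (subtract 2h to convert from UTC+2).
Erik in UTC: 10:50-14:10, 14:25-19:00 (add 5h to convert from UTC-5).
Vanya ∩ Uma: 11:05-15:30.
Vanya ∩ Uma ∩ Erik: 11:05-14:10, 14:25-15:30.
The longest is 11:05-14:10 at 185 minutes.

185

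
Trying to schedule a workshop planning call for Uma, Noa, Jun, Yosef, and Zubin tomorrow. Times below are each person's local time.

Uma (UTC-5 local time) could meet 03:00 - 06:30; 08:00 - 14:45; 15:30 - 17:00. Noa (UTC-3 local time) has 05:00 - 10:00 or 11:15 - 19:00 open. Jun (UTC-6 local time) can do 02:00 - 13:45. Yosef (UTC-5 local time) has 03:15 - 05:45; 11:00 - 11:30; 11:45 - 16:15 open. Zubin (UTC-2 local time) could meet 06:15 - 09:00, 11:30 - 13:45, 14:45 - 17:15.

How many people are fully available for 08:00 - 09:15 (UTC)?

Uma in UTC: 08:00-11:30, 13:00-19:45, 20:30-22:00 (add 5h to convert from UTC-5).
Noa in UTC: 08:00-13:00, 14:15-22:00 (add 3h to convert from UTC-3).
Jun in UTC: 08:00-19:45 (add 6h to convert from UTC-6).
Yosef in UTC: 08:15-10:45, 16:00-16:30, 16:45-21:15 (add 5h to convert from UTC-5).
Zubin in UTC: 08:15-11:00, 13:30-15:45, 16:45-19:15 (add 2h to convert from UTC-2).
Uma, Noa, and Jun can make the full 08:00-09:15 slot — that's 3.

3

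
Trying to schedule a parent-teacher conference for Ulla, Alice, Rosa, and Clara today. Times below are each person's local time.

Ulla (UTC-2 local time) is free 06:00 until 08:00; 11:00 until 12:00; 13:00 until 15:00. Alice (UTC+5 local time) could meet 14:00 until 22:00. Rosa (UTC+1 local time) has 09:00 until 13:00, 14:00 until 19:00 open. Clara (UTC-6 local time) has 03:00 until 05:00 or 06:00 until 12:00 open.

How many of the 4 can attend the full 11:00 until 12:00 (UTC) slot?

Ulla in UTC: 08:00-10:00, 13:00-14:00, 15:00-17:00 (add 2h to convert from UTC-2).
Alice in UTC: 09:00-17:00 (subtract 5h to convert from UTC+5).
Rosa in UTC: 08:00-12:00, 13:00-18:00 (subtract 1h to convert from UTC+1).
Clara in UTC: 09:00-11:00, 12:00-18:00 (add 6h to convert from UTC-6).
Alice and Rosa can make the full 11:00-12:00 slot — that's 2.

2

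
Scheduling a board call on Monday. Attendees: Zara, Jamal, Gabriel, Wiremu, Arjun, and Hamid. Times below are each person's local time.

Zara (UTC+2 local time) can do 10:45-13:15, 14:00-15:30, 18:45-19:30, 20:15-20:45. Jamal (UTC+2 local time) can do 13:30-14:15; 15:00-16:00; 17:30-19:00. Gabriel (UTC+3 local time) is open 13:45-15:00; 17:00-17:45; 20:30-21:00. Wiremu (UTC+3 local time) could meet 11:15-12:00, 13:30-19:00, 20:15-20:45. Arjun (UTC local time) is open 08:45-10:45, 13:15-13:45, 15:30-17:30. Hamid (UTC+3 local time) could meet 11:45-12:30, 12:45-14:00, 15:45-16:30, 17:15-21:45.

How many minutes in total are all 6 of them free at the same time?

Zara in UTC: 08:45-11:15, 12:00-13:30, 16:45-17:30, 18:15-18:45 (subtract 2h to convert from UTC+2).
Jamal in UTC: 11:30-12:15, 13:00-14:00, 15:30-17:00 (subtract 2h to convert from UTC+2).
Gabriel in UTC: 10:45-12:00, 14:00-14:45, 17:30-18:00 (subtract 3h to convert from UTC+3).
Wiremu in UTC: 08:15-09:00, 10:30-16:00, 17:15-17:45 (subtract 3h to convert from UTC+3).
Arjun in UTC: 08:45-10:45, 13:15-13:45, 15:30-17:30.
Hamid in UTC: 08:45-09:30, 09:45-11:00, 12:45-13:30, 14:15-18:45 (subtract 3h to convert from UTC+3).
Zara ∩ Jamal: 12:00-12:15, 13:00-13:30, 16:45-17:00.
Zara ∩ Jamal ∩ Gabriel: ∅.
Zara ∩ Jamal ∩ Gabriel ∩ Wiremu: ∅.
Zara ∩ Jamal ∩ Gabriel ∩ Wiremu ∩ Arjun: ∅.
Zara ∩ Jamal ∩ Gabriel ∩ Wiremu ∩ Arjun ∩ Hamid: ∅.
There is no time when everyone is free.
There is no common window, so the total is 0 minutes.

0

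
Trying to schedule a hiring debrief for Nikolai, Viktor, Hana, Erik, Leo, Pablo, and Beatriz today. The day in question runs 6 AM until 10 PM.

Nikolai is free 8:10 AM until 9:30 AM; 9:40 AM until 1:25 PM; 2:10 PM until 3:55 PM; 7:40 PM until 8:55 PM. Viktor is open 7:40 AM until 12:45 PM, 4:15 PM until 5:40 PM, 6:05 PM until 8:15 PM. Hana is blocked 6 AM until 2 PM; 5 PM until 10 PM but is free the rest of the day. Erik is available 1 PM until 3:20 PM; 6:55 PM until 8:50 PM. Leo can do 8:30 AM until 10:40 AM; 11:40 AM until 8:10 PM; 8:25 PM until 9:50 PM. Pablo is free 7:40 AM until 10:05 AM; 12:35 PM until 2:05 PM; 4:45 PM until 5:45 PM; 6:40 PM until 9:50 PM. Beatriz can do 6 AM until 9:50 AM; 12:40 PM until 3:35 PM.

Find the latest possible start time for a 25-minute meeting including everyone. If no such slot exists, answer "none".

Nikolai free: 08:10-09:30, 09:40-13:25, 14:10-15:55, 19:40-20:55.
Viktor free: 07:40-12:45, 16:15-17:40, 18:05-20:15.
Hana free: 14:00-17:00 (invert busy blocks within the working day).
Erik free: 13:00-15:20, 18:55-20:50.
Leo free: 08:30-10:40, 11:40-20:10, 20:25-21:50.
Pablo free: 07:40-10:05, 12:35-14:05, 16:45-17:45, 18:40-21:50.
Beatriz free: 06:00-09:50, 12:40-15:35.
Nikolai ∩ Viktor: 08:10-09:30, 09:40-12:45, 19:40-20:15.
Nikolai ∩ Viktor ∩ Hana: ∅.
Nikolai ∩ Viktor ∩ Hana ∩ Erik: ∅.
Nikolai ∩ Viktor ∩ Hana ∩ Erik ∩ Leo: ∅.
Nikolai ∩ Viktor ∩ Hana ∩ Erik ∩ Leo ∩ Pablo: ∅.
Nikolai ∩ Viktor ∩ Hana ∩ Erik ∩ Leo ∩ Pablo ∩ Beatriz: ∅.
There is no time when everyone is free.
No common window is at least 25 minutes long.

none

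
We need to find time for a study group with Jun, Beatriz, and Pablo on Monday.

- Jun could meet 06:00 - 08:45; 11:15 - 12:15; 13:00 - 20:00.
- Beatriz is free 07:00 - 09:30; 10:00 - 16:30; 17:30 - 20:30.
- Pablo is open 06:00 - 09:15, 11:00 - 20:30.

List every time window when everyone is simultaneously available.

07:00-08:45, 11:15-12:15, 13:00-16:30, 17:30-20:00

Jun ∩ Beatriz: 07:00-08:45, 11:15-12:15, 13:00-16:30, 17:30-20:00.
Jun ∩ Beatriz ∩ Pablo: 07:00-08:45, 11:15-12:15, 13:00-16:30, 17:30-20:00.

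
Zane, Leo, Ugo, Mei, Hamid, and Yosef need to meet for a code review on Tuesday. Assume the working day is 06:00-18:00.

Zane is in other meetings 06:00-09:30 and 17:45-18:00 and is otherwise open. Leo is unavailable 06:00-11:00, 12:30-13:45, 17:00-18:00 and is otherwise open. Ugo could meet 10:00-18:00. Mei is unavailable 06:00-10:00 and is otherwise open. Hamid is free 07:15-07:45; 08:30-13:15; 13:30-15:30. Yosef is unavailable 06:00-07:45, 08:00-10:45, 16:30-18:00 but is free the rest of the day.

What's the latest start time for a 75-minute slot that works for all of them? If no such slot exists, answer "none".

Zane free: 09:30-17:45 (invert busy blocks within the working day).
Leo free: 11:00-12:30, 13:45-17:00 (invert busy blocks within the working day).
Ugo free: 10:00-18:00.
Mei free: 10:00-18:00 (invert busy blocks within the working day).
Hamid free: 07:15-07:45, 08:30-13:15, 13:30-15:30.
Yosef free: 07:45-08:00, 10:45-16:30 (invert busy blocks within the working day).
Zane ∩ Leo: 11:00-12:30, 13:45-17:00.
Zane ∩ Leo ∩ Ugo: 11:00-12:30, 13:45-17:00.
Zane ∩ Leo ∩ Ugo ∩ Mei: 11:00-12:30, 13:45-17:00.
Zane ∩ Leo ∩ Ugo ∩ Mei ∩ Hamid: 11:00-12:30, 13:45-15:30.
Zane ∩ Leo ∩ Ugo ∩ Mei ∩ Hamid ∩ Yosef: 11:00-12:30, 13:45-15:30.
The last common window of at least 75 minutes is 13:45-15:30; a 75-minute meeting can start as late as 14:15 and still end by 15:30.

14:15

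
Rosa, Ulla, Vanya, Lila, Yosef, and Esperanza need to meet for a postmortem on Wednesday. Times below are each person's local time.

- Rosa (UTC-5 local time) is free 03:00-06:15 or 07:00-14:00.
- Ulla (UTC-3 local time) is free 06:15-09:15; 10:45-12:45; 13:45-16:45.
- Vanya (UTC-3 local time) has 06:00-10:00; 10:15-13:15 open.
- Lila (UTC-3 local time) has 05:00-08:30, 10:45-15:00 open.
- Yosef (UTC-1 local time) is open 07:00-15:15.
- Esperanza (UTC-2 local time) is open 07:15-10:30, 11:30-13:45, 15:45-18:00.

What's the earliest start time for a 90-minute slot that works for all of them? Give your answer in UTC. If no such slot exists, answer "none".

09:15

Rosa in UTC: 08:00-11:15, 12:00-19:00 (add 5h to convert from UTC-5).
Ulla in UTC: 09:15-12:15, 13:45-15:45, 16:45-19:45 (add 3h to convert from UTC-3).
Vanya in UTC: 09:00-13:00, 13:15-16:15 (add 3h to convert from UTC-3).
Lila in UTC: 08:00-11:30, 13:45-18:00 (add 3h to convert from UTC-3).
Yosef in UTC: 08:00-16:15 (add 1h to convert from UTC-1).
Esperanza in UTC: 09:15-12:30, 13:30-15:45, 17:45-20:00 (add 2h to convert from UTC-2).
Rosa ∩ Ulla: 09:15-11:15, 12:00-12:15, 13:45-15:45, 16:45-19:00.
Rosa ∩ Ulla ∩ Vanya: 09:15-11:15, 12:00-12:15, 13:45-15:45.
Rosa ∩ Ulla ∩ Vanya ∩ Lila: 09:15-11:15, 13:45-15:45.
Rosa ∩ Ulla ∩ Vanya ∩ Lila ∩ Yosef: 09:15-11:15, 13:45-15:45.
Rosa ∩ Ulla ∩ Vanya ∩ Lila ∩ Yosef ∩ Esperanza: 09:15-11:15, 13:45-15:45.
The first common window of at least 90 minutes is 09:15-11:15, so the earliest start is 09:15.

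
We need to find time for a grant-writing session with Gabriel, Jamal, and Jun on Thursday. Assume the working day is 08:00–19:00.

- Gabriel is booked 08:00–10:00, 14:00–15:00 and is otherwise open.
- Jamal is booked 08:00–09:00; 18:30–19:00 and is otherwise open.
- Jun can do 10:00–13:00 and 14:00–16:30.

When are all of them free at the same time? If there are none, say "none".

10:00-13:00, 15:00-16:30

Gabriel free: 10:00-14:00, 15:00-19:00 (invert busy blocks within the working day).
Jamal free: 09:00-18:30 (invert busy blocks within the working day).
Jun free: 10:00-13:00, 14:00-16:30.
Gabriel ∩ Jamal: 10:00-14:00, 15:00-18:30.
Gabriel ∩ Jamal ∩ Jun: 10:00-13:00, 15:00-16:30.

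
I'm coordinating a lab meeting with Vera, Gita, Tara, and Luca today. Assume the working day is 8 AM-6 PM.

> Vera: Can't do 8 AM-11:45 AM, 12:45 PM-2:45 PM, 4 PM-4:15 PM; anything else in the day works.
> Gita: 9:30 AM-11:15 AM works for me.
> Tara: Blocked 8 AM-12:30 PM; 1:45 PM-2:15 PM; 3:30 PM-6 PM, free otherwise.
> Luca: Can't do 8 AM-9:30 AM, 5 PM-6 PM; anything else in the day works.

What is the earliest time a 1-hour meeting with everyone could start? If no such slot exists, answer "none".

Vera free: 11:45-12:45, 14:45-16:00, 16:15-18:00 (invert busy blocks within the working day).
Gita free: 09:30-11:15.
Tara free: 12:30-13:45, 14:15-15:30 (invert busy blocks within the working day).
Luca free: 09:30-17:00 (invert busy blocks within the working day).
Vera ∩ Gita: ∅.
Vera ∩ Gita ∩ Tara: ∅.
Vera ∩ Gita ∩ Tara ∩ Luca: ∅.
There is no time when everyone is free.
No common window is at least 60 minutes long.

none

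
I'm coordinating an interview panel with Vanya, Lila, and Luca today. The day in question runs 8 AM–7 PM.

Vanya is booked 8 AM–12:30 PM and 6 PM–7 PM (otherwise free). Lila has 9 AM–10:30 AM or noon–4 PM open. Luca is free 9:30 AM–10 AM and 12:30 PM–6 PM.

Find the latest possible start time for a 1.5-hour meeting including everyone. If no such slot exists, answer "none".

Vanya free: 12:30-18:00 (invert busy blocks within the working day).
Lila free: 09:00-10:30, 12:00-16:00.
Luca free: 09:30-10:00, 12:30-18:00.
Vanya ∩ Lila: 12:30-16:00.
Vanya ∩ Lila ∩ Luca: 12:30-16:00.
Those are the intersection windows.
The last common window of at least 90 minutes is 12:30-16:00; a 90-minute meeting can start as late as 14:30 and still end by 16:00.

14:30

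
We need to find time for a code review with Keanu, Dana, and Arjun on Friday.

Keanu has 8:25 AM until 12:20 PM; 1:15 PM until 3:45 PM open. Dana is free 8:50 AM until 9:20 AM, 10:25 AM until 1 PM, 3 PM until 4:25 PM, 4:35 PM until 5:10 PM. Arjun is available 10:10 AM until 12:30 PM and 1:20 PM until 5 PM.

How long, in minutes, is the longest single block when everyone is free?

Keanu ∩ Dana: 08:50-09:20, 10:25-12:20, 15:00-15:45.
Keanu ∩ Dana ∩ Arjun: 10:25-12:20, 15:00-15:45.
The longest is 10:25-12:20 at 115 minutes.

115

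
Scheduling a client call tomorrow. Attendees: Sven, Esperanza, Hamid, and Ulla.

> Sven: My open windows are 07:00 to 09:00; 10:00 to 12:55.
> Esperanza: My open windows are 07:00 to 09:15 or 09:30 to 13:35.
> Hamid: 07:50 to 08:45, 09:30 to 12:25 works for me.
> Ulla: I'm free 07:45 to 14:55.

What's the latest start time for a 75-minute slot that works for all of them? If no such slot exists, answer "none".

11:10

Sven ∩ Esperanza: 07:00-09:00, 10:00-12:55.
Sven ∩ Esperanza ∩ Hamid: 07:50-08:45, 10:00-12:25.
Sven ∩ Esperanza ∩ Hamid ∩ Ulla: 07:50-08:45, 10:00-12:25.
The last common window of at least 75 minutes is 10:00-12:25; a 75-minute meeting can start as late as 11:10 and still end by 12:25.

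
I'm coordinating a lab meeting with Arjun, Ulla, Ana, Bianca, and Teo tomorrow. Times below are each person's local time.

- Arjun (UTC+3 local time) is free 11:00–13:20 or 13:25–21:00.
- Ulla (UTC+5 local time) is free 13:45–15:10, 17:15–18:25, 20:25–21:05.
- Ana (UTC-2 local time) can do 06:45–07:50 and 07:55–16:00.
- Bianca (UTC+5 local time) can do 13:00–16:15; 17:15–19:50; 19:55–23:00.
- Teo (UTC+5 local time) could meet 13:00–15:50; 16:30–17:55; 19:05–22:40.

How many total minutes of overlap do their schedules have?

Arjun in UTC: 08:00-10:20, 10:25-18:00 (subtract 3h to convert from UTC+3).
Ulla in UTC: 08:45-10:10, 12:15-13:25, 15:25-16:05 (subtract 5h to convert from UTC+5).
Ana in UTC: 08:45-09:50, 09:55-18:00 (add 2h to convert from UTC-2).
Bianca in UTC: 08:00-11:15, 12:15-14:50, 14:55-18:00 (subtract 5h to convert from UTC+5).
Teo in UTC: 08:00-10:50, 11:30-12:55, 14:05-17:40 (subtract 5h to convert from UTC+5).
Arjun ∩ Ulla: 08:45-10:10, 12:15-13:25, 15:25-16:05.
Arjun ∩ Ulla ∩ Ana: 08:45-09:50, 09:55-10:10, 12:15-13:25, 15:25-16:05.
Arjun ∩ Ulla ∩ Ana ∩ Bianca: 08:45-09:50, 09:55-10:10, 12:15-13:25, 15:25-16:05.
Arjun ∩ Ulla ∩ Ana ∩ Bianca ∩ Teo: 08:45-09:50, 09:55-10:10, 12:15-12:55, 15:25-16:05.
Summing the common windows: 65 + 15 + 40 + 40 = 160 minutes.

160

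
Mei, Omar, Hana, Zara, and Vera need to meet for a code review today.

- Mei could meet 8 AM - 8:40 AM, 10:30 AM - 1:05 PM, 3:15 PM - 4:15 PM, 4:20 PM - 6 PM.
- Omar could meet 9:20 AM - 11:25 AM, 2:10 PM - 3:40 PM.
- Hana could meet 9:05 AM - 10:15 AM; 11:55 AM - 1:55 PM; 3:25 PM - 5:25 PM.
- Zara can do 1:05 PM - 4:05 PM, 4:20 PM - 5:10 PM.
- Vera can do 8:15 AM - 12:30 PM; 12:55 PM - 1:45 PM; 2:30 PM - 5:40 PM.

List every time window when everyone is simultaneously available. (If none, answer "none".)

Mei ∩ Omar: 10:30-11:25, 15:15-15:40.
Mei ∩ Omar ∩ Hana: 15:25-15:40.
Mei ∩ Omar ∩ Hana ∩ Zara: 15:25-15:40.
Mei ∩ Omar ∩ Hana ∩ Zara ∩ Vera: 15:25-15:40.
Those are the intersection windows.

15:25-15:40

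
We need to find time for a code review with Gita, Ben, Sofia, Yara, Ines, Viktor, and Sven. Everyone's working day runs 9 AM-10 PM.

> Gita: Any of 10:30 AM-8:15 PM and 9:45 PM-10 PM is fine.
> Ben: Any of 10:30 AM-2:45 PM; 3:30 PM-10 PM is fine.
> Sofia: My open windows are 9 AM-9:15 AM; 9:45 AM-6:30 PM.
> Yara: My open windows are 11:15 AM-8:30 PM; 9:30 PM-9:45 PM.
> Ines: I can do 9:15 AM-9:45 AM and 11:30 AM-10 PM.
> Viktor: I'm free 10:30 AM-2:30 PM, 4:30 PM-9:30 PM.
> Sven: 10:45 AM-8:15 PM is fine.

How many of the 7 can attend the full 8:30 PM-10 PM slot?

2

Ben and Ines can make the full 20:30-22:00 slot — that's 2.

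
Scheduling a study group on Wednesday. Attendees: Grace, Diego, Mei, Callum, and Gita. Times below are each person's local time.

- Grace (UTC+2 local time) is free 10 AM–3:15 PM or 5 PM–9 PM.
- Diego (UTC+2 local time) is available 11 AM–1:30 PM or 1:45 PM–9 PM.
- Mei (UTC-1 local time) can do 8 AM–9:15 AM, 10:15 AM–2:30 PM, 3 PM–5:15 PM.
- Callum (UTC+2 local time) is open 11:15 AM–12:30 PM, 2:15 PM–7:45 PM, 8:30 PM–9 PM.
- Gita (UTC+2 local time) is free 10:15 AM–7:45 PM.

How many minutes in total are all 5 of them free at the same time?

Grace in UTC: 08:00-13:15, 15:00-19:00 (subtract 2h to convert from UTC+2).
Diego in UTC: 09:00-11:30, 11:45-19:00 (subtract 2h to convert from UTC+2).
Mei in UTC: 09:00-10:15, 11:15-15:30, 16:00-18:15 (add 1h to convert from UTC-1).
Callum in UTC: 09:15-10:30, 12:15-17:45, 18:30-19:00 (subtract 2h to convert from UTC+2).
Gita in UTC: 08:15-17:45 (subtract 2h to convert from UTC+2).
Grace ∩ Diego: 09:00-11:30, 11:45-13:15, 15:00-19:00.
Grace ∩ Diego ∩ Mei: 09:00-10:15, 11:15-11:30, 11:45-13:15, 15:00-15:30, 16:00-18:15.
Grace ∩ Diego ∩ Mei ∩ Callum: 09:15-10:15, 12:15-13:15, 15:00-15:30, 16:00-17:45.
Grace ∩ Diego ∩ Mei ∩ Callum ∩ Gita: 09:15-10:15, 12:15-13:15, 15:00-15:30, 16:00-17:45.
Those are the intersection windows.
Summing the common windows: 60 + 60 + 30 + 105 = 255 minutes.

255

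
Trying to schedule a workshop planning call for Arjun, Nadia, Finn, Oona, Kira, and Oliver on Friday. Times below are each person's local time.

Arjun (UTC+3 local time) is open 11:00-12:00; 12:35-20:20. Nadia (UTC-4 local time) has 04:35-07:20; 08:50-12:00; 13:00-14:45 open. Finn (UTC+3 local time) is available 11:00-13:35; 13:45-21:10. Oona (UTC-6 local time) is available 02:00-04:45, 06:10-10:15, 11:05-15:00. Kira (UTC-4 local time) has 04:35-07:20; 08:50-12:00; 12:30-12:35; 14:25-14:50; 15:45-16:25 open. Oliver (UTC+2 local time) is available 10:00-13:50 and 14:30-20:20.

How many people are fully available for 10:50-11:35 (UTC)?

3

Arjun in UTC: 08:00-09:00, 09:35-17:20 (subtract 3h to convert from UTC+3).
Nadia in UTC: 08:35-11:20, 12:50-16:00, 17:00-18:45 (add 4h to convert from UTC-4).
Finn in UTC: 08:00-10:35, 10:45-18:10 (subtract 3h to convert from UTC+3).
Oona in UTC: 08:00-10:45, 12:10-16:15, 17:05-21:00 (add 6h to convert from UTC-6).
Kira in UTC: 08:35-11:20, 12:50-16:00, 16:30-16:35, 18:25-18:50, 19:45-20:25 (add 4h to convert from UTC-4).
Oliver in UTC: 08:00-11:50, 12:30-18:20 (subtract 2h to convert from UTC+2).
Arjun, Finn, and Oliver can make the full 10:50-11:35 slot — that's 3.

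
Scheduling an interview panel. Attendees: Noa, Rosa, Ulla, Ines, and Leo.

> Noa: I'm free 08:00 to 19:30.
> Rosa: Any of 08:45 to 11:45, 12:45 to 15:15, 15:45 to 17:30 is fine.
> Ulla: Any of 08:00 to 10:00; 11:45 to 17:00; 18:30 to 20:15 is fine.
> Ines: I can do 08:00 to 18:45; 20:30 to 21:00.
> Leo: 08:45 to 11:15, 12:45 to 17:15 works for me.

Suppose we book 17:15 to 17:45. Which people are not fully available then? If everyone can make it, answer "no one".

Leo, Rosa, Ulla

Noa: free for 17:15-17:45. Rosa: not fully free for 17:15-17:45. Ulla: not fully free for 17:15-17:45. Ines: free for 17:15-17:45. Leo: not fully free for 17:15-17:45.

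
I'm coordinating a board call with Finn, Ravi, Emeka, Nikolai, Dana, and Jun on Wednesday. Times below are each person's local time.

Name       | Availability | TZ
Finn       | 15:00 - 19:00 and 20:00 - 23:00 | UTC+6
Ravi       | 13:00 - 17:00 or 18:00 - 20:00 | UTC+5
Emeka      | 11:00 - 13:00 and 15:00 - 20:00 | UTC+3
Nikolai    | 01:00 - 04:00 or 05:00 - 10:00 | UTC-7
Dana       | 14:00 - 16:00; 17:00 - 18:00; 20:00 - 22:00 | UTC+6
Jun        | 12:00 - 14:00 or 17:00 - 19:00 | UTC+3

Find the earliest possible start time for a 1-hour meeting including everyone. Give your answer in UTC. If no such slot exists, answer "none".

Finn in UTC: 09:00-13:00, 14:00-17:00 (subtract 6h to convert from UTC+6).
Ravi in UTC: 08:00-12:00, 13:00-15:00 (subtract 5h to convert from UTC+5).
Emeka in UTC: 08:00-10:00, 12:00-17:00 (subtract 3h to convert from UTC+3).
Nikolai in UTC: 08:00-11:00, 12:00-17:00 (add 7h to convert from UTC-7).
Dana in UTC: 08:00-10:00, 11:00-12:00, 14:00-16:00 (subtract 6h to convert from UTC+6).
Jun in UTC: 09:00-11:00, 14:00-16:00 (subtract 3h to convert from UTC+3).
Finn ∩ Ravi: 09:00-12:00, 14:00-15:00.
Finn ∩ Ravi ∩ Emeka: 09:00-10:00, 14:00-15:00.
Finn ∩ Ravi ∩ Emeka ∩ Nikolai: 09:00-10:00, 14:00-15:00.
Finn ∩ Ravi ∩ Emeka ∩ Nikolai ∩ Dana: 09:00-10:00, 14:00-15:00.
Finn ∩ Ravi ∩ Emeka ∩ Nikolai ∩ Dana ∩ Jun: 09:00-10:00, 14:00-15:00.
The first common window of at least 60 minutes is 09:00-10:00, so the earliest start is 09:00.

09:00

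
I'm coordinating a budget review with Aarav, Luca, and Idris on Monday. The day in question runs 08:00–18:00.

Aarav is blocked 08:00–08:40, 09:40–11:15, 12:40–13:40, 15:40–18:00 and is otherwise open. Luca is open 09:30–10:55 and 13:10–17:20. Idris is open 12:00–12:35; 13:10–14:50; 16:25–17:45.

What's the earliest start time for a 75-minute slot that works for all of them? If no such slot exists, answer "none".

Aarav free: 08:40-09:40, 11:15-12:40, 13:40-15:40 (invert busy blocks within the working day).
Luca free: 09:30-10:55, 13:10-17:20.
Idris free: 12:00-12:35, 13:10-14:50, 16:25-17:45.
Aarav ∩ Luca: 09:30-09:40, 13:40-15:40.
Aarav ∩ Luca ∩ Idris: 13:40-14:50.
No common window is at least 75 minutes long.

none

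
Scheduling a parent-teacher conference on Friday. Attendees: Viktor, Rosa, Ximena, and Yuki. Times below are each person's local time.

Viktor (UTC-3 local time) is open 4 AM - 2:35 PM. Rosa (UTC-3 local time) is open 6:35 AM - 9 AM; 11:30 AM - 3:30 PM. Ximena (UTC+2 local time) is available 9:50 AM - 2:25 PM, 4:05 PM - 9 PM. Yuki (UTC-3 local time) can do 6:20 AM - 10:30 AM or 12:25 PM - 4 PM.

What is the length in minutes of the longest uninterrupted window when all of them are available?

Viktor in UTC: 07:00-17:35 (add 3h to convert from UTC-3).
Rosa in UTC: 09:35-12:00, 14:30-18:30 (add 3h to convert from UTC-3).
Ximena in UTC: 07:50-12:25, 14:05-19:00 (subtract 2h to convert from UTC+2).
Yuki in UTC: 09:20-13:30, 15:25-19:00 (add 3h to convert from UTC-3).
Viktor ∩ Rosa: 09:35-12:00, 14:30-17:35.
Viktor ∩ Rosa ∩ Ximena: 09:35-12:00, 14:30-17:35.
Viktor ∩ Rosa ∩ Ximena ∩ Yuki: 09:35-12:00, 15:25-17:35.
The longest is 09:35-12:00 at 145 minutes.

145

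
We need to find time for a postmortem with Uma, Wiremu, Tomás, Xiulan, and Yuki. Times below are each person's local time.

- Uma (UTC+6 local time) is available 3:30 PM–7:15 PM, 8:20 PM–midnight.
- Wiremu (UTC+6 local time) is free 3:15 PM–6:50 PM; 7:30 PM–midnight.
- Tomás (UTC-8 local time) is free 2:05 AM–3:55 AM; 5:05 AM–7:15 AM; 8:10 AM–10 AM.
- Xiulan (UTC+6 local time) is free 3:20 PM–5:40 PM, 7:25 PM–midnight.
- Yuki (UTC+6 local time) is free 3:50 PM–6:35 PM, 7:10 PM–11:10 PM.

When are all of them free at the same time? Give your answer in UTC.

10:05-11:40, 14:20-15:15, 16:10-17:10

Uma in UTC: 09:30-13:15, 14:20-18:00 (subtract 6h to convert from UTC+6).
Wiremu in UTC: 09:15-12:50, 13:30-18:00 (subtract 6h to convert from UTC+6).
Tomás in UTC: 10:05-11:55, 13:05-15:15, 16:10-18:00 (add 8h to convert from UTC-8).
Xiulan in UTC: 09:20-11:40, 13:25-18:00 (subtract 6h to convert from UTC+6).
Yuki in UTC: 09:50-12:35, 13:10-17:10 (subtract 6h to convert from UTC+6).
Uma ∩ Wiremu: 09:30-12:50, 14:20-18:00.
Uma ∩ Wiremu ∩ Tomás: 10:05-11:55, 14:20-15:15, 16:10-18:00.
Uma ∩ Wiremu ∩ Tomás ∩ Xiulan: 10:05-11:40, 14:20-15:15, 16:10-18:00.
Uma ∩ Wiremu ∩ Tomás ∩ Xiulan ∩ Yuki: 10:05-11:40, 14:20-15:15, 16:10-17:10.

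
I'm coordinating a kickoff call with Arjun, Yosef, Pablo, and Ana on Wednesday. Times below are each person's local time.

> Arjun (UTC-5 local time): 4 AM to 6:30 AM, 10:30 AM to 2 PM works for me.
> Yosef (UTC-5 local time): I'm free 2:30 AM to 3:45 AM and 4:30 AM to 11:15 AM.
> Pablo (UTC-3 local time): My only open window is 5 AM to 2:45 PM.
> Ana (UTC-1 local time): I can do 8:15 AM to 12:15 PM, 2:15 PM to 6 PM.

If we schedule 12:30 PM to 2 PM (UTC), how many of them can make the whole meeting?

2

Arjun in UTC: 09:00-11:30, 15:30-19:00 (add 5h to convert from UTC-5).
Yosef in UTC: 07:30-08:45, 09:30-16:15 (add 5h to convert from UTC-5).
Pablo in UTC: 08:00-17:45 (add 3h to convert from UTC-3).
Ana in UTC: 09:15-13:15, 15:15-19:00 (add 1h to convert from UTC-1).
Yosef and Pablo can make the full 12:30-14:00 slot — that's 2.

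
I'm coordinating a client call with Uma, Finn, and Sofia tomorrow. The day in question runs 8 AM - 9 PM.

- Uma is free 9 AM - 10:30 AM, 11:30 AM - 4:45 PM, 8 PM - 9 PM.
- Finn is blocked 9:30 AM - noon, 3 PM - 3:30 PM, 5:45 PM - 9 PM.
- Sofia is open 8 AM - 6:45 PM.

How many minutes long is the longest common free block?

180

Uma free: 09:00-10:30, 11:30-16:45, 20:00-21:00.
Finn free: 08:00-09:30, 12:00-15:00, 15:30-17:45 (invert busy blocks within the working day).
Sofia free: 08:00-18:45.
Uma ∩ Finn: 09:00-09:30, 12:00-15:00, 15:30-16:45.
Uma ∩ Finn ∩ Sofia: 09:00-09:30, 12:00-15:00, 15:30-16:45.
The longest is 12:00-15:00 at 180 minutes.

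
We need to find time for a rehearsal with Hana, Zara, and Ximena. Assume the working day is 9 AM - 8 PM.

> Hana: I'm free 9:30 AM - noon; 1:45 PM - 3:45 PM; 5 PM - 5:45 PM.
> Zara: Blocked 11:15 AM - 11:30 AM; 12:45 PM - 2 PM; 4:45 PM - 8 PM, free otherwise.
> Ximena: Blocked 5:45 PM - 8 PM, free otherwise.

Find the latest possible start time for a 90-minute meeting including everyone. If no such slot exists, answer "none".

Hana free: 09:30-12:00, 13:45-15:45, 17:00-17:45.
Zara free: 09:00-11:15, 11:30-12:45, 14:00-16:45 (invert busy blocks within the working day).
Ximena free: 09:00-17:45 (invert busy blocks within the working day).
Hana ∩ Zara: 09:30-11:15, 11:30-12:00, 14:00-15:45.
Hana ∩ Zara ∩ Ximena: 09:30-11:15, 11:30-12:00, 14:00-15:45.
The last common window of at least 90 minutes is 14:00-15:45; a 90-minute meeting can start as late as 14:15 and still end by 15:45.

14:15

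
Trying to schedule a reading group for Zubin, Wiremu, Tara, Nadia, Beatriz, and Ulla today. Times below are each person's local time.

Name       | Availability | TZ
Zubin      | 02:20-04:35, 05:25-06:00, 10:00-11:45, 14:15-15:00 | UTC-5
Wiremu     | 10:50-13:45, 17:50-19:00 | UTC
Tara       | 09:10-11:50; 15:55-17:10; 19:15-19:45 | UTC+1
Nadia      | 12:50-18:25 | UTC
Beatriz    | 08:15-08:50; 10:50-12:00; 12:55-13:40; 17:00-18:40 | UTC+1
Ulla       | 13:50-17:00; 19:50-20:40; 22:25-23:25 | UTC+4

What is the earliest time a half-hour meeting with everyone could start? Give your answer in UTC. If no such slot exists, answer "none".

Zubin in UTC: 07:20-09:35, 10:25-11:00, 15:00-16:45, 19:15-20:00 (add 5h to convert from UTC-5).
Wiremu in UTC: 10:50-13:45, 17:50-19:00.
Tara in UTC: 08:10-10:50, 14:55-16:10, 18:15-18:45 (subtract 1h to convert from UTC+1).
Nadia in UTC: 12:50-18:25.
Beatriz in UTC: 07:15-07:50, 09:50-11:00, 11:55-12:40, 16:00-17:40 (subtract 1h to convert from UTC+1).
Ulla in UTC: 09:50-13:00, 15:50-16:40, 18:25-19:25 (subtract 4h to convert from UTC+4).
Zubin ∩ Wiremu: 10:50-11:00.
Zubin ∩ Wiremu ∩ Tara: ∅.
Zubin ∩ Wiremu ∩ Tara ∩ Nadia: ∅.
Zubin ∩ Wiremu ∩ Tara ∩ Nadia ∩ Beatriz: ∅.
Zubin ∩ Wiremu ∩ Tara ∩ Nadia ∩ Beatriz ∩ Ulla: ∅.
There is no time when everyone is free.
No common window is at least 30 minutes long.

none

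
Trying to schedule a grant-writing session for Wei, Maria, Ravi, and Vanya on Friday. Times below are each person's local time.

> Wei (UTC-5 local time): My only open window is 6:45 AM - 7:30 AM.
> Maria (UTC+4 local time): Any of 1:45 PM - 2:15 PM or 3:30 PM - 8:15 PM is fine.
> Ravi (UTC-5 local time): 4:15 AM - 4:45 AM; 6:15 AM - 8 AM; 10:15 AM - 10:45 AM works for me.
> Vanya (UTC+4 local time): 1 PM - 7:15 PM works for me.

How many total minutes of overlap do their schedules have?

Wei in UTC: 11:45-12:30 (add 5h to convert from UTC-5).
Maria in UTC: 09:45-10:15, 11:30-16:15 (subtract 4h to convert from UTC+4).
Ravi in UTC: 09:15-09:45, 11:15-13:00, 15:15-15:45 (add 5h to convert from UTC-5).
Vanya in UTC: 09:00-15:15 (subtract 4h to convert from UTC+4).
Wei ∩ Maria: 11:45-12:30.
Wei ∩ Maria ∩ Ravi: 11:45-12:30.
Wei ∩ Maria ∩ Ravi ∩ Vanya: 11:45-12:30.
That's a single block of 45 minutes.

45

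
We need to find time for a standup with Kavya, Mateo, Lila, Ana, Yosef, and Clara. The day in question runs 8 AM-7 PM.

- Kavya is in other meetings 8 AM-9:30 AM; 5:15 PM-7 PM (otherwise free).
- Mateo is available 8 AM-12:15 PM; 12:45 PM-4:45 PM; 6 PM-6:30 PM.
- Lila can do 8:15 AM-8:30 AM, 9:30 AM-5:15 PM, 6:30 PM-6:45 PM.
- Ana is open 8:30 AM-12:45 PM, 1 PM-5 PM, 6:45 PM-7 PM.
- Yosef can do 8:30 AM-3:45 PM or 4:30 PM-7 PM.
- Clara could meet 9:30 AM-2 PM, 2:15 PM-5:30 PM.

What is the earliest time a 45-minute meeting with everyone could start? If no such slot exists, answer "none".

Kavya free: 09:30-17:15 (invert busy blocks within the working day).
Mateo free: 08:00-12:15, 12:45-16:45, 18:00-18:30.
Lila free: 08:15-08:30, 09:30-17:15, 18:30-18:45.
Ana free: 08:30-12:45, 13:00-17:00, 18:45-19:00.
Yosef free: 08:30-15:45, 16:30-19:00.
Clara free: 09:30-14:00, 14:15-17:30.
Kavya ∩ Mateo: 09:30-12:15, 12:45-16:45.
Kavya ∩ Mateo ∩ Lila: 09:30-12:15, 12:45-16:45.
Kavya ∩ Mateo ∩ Lila ∩ Ana: 09:30-12:15, 13:00-16:45.
Kavya ∩ Mateo ∩ Lila ∩ Ana ∩ Yosef: 09:30-12:15, 13:00-15:45, 16:30-16:45.
Kavya ∩ Mateo ∩ Lila ∩ Ana ∩ Yosef ∩ Clara: 09:30-12:15, 13:00-14:00, 14:15-15:45, 16:30-16:45.
So the common availability across everyone is 09:30-12:15, 13:00-14:00, 14:15-15:45, 16:30-16:45.
The first common window of at least 45 minutes is 09:30-12:15, so the earliest start is 09:30.

09:30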